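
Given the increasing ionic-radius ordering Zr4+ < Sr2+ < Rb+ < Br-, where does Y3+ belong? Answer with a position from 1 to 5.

Isoelectronic series (36 e⁻ each). Size is set by nuclear charge: more protons means a smaller ion. Zr4+ (Z=40), Y3+ (Z=39), Sr2+ (Z=38), Rb+ (Z=37), Br- (Z=35).
Merged order: Zr4+ < Y3+ < Sr2+ < Rb+ < Br- — Y3+ is number 2.

2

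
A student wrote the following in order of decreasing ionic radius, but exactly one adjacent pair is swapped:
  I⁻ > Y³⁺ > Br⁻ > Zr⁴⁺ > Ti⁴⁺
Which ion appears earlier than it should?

Y³⁺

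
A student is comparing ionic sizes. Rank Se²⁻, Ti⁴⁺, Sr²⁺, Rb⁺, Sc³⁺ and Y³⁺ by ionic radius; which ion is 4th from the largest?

Y³⁺

Electron counts and nuclear charges: Ti⁴⁺ (Z=22, 18 e⁻), Sc³⁺ (Z=21, 18 e⁻), Y³⁺ (Z=39, 36 e⁻), Sr²⁺ (Z=38, 36 e⁻), Rb⁺ (Z=37, 36 e⁻), Se²⁻ (Z=34, 36 e⁻). Ti⁴⁺ < Sc³⁺ (both 18 e⁻, Z=22>21); Sc³⁺ < Y³⁺ (same group, 1 shell fewer); Y³⁺ < Sr²⁺ (isoelectronic, higher Z=39 is smaller); Sr²⁺ < Rb⁺ (both 36 e⁻, Z=38>37); Rb⁺ < Se²⁻ (isoelectronic, higher Z=37 is smaller).
Ordering: Ti⁴⁺ < Sc³⁺ < Y³⁺ < Sr²⁺ < Rb⁺ < Se²⁻. The 4th largest is Y³⁺.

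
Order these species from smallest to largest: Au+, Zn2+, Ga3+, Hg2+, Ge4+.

First list Z and electron count for each: Ge4+ has 28 e⁻ (Z=32), Ga3+ has 28 e⁻ (Z=31), Zn2+ has 28 e⁻ (Z=30), Hg2+ has 78 e⁻ (Z=80), Au+ has 78 e⁻ (Z=79). Ge4+ < Ga3+ (both 28 e⁻, Z=32>31); Ga3+ < Zn2+ (both 28 e⁻, Z=31>30); Zn2+ < Hg2+ (same group, period 4 vs 6); Hg2+ < Au+ (isoelectronic, higher Z=80 is smaller).

Ge4+ < Ga3+ < Zn2+ < Hg2+ < Au+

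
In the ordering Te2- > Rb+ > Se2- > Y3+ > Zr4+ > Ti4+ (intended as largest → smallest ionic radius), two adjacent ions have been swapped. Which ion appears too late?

Se2-

The pair Rb+, Se2- is the wrong way round — Rb+ and Se2- share 36 electrons; the higher nuclear charge on Rb (Z=37) contracts it more, so Rb+ < Se2-. All other adjacent pairs agree with periodic trends, so Se2- is the misplaced ion.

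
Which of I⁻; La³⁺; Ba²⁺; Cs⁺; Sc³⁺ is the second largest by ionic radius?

Cs⁺

Tabulating Z and e⁻: Sc³⁺ (Z=21, 18 e⁻), La³⁺ (Z=57, 54 e⁻), Ba²⁺ (Z=56, 54 e⁻), Cs⁺ (Z=55, 54 e⁻), I⁻ (Z=53, 54 e⁻). Sc³⁺ < La³⁺ (same group, period 4 vs 6); La³⁺ < Ba²⁺ (isoelectronic, higher Z=57 is smaller); Ba²⁺ < Cs⁺ (both 54 e⁻, Z=56>55); Cs⁺ < I⁻ (both 54 e⁻, Z=55>53).
Ordering: Sc³⁺ < La³⁺ < Ba²⁺ < Cs⁺ < I⁻. The second largest is Cs⁺.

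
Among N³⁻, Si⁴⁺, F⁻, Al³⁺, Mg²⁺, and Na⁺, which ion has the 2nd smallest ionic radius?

Each ion has 10 electrons. The ranking follows nuclear charge in reverse — greater Z gives a smaller radius. Si⁴⁺ (Z=14), Al³⁺ (Z=13), Mg²⁺ (Z=12), Na⁺ (Z=11), F⁻ (Z=9), N³⁻ (Z=7).
Ordering: Si⁴⁺ < Al³⁺ < Mg²⁺ < Na⁺ < F⁻ < N³⁻. The 2nd smallest is Al³⁺.

Al³⁺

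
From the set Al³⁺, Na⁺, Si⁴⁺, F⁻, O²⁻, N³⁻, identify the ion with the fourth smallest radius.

These species are isoelectronic with 10 electrons. The only difference is the number of protons: Si⁴⁺ (Z=14), Al³⁺ (Z=13), Na⁺ (Z=11), F⁻ (Z=9), O²⁻ (Z=8), N³⁻ (Z=7). The strongest nuclear pull (Si⁴⁺) gives the smallest ion.
That gives Si⁴⁺ < Al³⁺ < Na⁺ < F⁻ < O²⁻ < N³⁻. From the smallest end, number 4 is F⁻.

F⁻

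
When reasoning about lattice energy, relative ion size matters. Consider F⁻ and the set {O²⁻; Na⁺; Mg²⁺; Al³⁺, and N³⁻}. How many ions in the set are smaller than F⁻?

3

Isoelectronic series (10 e⁻ each). Size is set by nuclear charge: more protons means a smaller ion. Al³⁺ (Z=13), Mg²⁺ (Z=12), Na⁺ (Z=11), F⁻ (Z=9), O²⁻ (Z=8), N³⁻ (Z=7).
Ordering all of them (including F⁻) by radius gives Al³⁺ < Mg²⁺ < Na⁺ < F⁻ < O²⁻ < N³⁻. Count: 3.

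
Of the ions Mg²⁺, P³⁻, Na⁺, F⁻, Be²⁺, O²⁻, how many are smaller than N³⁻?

Work out protons and electrons: Be²⁺ (Z=4, 2 e⁻), Mg²⁺ (Z=12, 10 e⁻), Na⁺ (Z=11, 10 e⁻), F⁻ (Z=9, 10 e⁻), O²⁻ (Z=8, 10 e⁻), N³⁻ (Z=7, 10 e⁻), P³⁻ (Z=15, 18 e⁻). Be²⁺ < Mg²⁺ (same group, period 2 vs 3); Mg²⁺ < Na⁺ (both 10 e⁻, Z=12>11); Na⁺ < F⁻ (both 10 e⁻, Z=11>9); F⁻ < O²⁻ (isoelectronic, higher Z=9 is smaller); O²⁻ < N³⁻ (both 10 e⁻, Z=8>7); N³⁻ < P³⁻ (same group, 1 shell fewer).
Overall: Be²⁺ < Mg²⁺ < Na⁺ < F⁻ < O²⁻ < N³⁻ < P³⁻. N³⁻ has 5 below it and 1 above. Count: 5.

5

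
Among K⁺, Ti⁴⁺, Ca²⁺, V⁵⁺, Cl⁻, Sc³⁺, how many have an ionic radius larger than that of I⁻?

First list Z and electron count for each: V⁵⁺ has 18 e⁻ (Z=23), Ti⁴⁺ has 18 e⁻ (Z=22), Sc³⁺ has 18 e⁻ (Z=21), Ca²⁺ has 18 e⁻ (Z=20), K⁺ has 18 e⁻ (Z=19), Cl⁻ has 18 e⁻ (Z=17), I⁻ has 54 e⁻ (Z=53). V⁵⁺ < Ti⁴⁺ (isoelectronic, higher Z=23 is smaller); Ti⁴⁺ < Sc³⁺ (isoelectronic, higher Z=22 is smaller); Sc³⁺ < Ca²⁺ (both 18 e⁻, Z=21>20); Ca²⁺ < K⁺ (both 18 e⁻, Z=20>19); K⁺ < Cl⁻ (isoelectronic, higher Z=19 is smaller); Cl⁻ < I⁻ (same group, 2 shells fewer).
Overall: V⁵⁺ < Ti⁴⁺ < Sc³⁺ < Ca²⁺ < K⁺ < Cl⁻ < I⁻. I⁻ has 6 below it and 0 above. Count: 0.

0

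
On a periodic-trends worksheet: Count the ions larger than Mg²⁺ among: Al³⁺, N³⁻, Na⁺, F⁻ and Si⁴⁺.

3

All of these have 10 electrons (isoelectronic). With the same electron cloud, the ion with the most protons pulls it in tightest. Nuclear charges: Si⁴⁺ (Z=14), Al³⁺ (Z=13), Mg²⁺ (Z=12), Na⁺ (Z=11), F⁻ (Z=9), N³⁻ (Z=7). Highest Z is smallest.
Overall: Si⁴⁺ < Al³⁺ < Mg²⁺ < Na⁺ < F⁻ < N³⁻. Mg²⁺ has 2 below it and 3 above. Count: 3.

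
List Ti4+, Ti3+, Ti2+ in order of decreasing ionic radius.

For a single element, ionic radius drops as positive charge rises — Ti4+ < Ti2+.

Ti2+ > Ti3+ > Ti4+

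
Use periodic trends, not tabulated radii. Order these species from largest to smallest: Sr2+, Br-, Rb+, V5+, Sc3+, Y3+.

Br- > Rb+ > Sr2+ > Y3+ > Sc3+ > V5+

Tabulating Z and e⁻: V5+ (Z=23, 18 e⁻), Sc3+ (Z=21, 18 e⁻), Y3+ (Z=39, 36 e⁻), Sr2+ (Z=38, 36 e⁻), Rb+ (Z=37, 36 e⁻), Br- (Z=35, 36 e⁻). V5+ < Sc3+ (isoelectronic, higher Z=23 is smaller); Sc3+ < Y3+ (same group, 1 shell fewer); Y3+ < Sr2+ (both 36 e⁻, Z=39>38); Sr2+ < Rb+ (both 36 e⁻, Z=38>37); Rb+ < Br- (isoelectronic, higher Z=37 is smaller).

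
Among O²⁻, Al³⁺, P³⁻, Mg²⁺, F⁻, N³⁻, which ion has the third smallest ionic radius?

Tabulating Z and e⁻: Al³⁺ (Z=13, 10 e⁻), Mg²⁺ (Z=12, 10 e⁻), F⁻ (Z=9, 10 e⁻), O²⁻ (Z=8, 10 e⁻), N³⁻ (Z=7, 10 e⁻), P³⁻ (Z=15, 18 e⁻). Al³⁺ < Mg²⁺ (isoelectronic, higher Z=13 is smaller); Mg²⁺ < F⁻ (both 10 e⁻, Z=12>9); F⁻ < O²⁻ (isoelectronic, higher Z=9 is smaller); O²⁻ < N³⁻ (both 10 e⁻, Z=8>7); N³⁻ < P³⁻ (same group, 1 shell fewer).
So the order is Al³⁺ < Mg²⁺ < F⁻ < O²⁻ < N³⁻ < P³⁻; the 3rd-smallest ion is F⁻.

F⁻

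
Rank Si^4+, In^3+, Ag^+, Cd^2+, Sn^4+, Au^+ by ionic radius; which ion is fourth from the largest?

In^3+

First list Z and electron count for each: Si^4+ has 10 e⁻ (Z=14), Sn^4+ has 46 e⁻ (Z=50), In^3+ has 46 e⁻ (Z=49), Cd^2+ has 46 e⁻ (Z=48), Ag^+ has 46 e⁻ (Z=47), Au^+ has 78 e⁻ (Z=79). Si^4+ < Sn^4+ (same group, period 3 vs 5); Sn^4+ < In^3+ (isoelectronic, higher Z=50 is smaller); In^3+ < Cd^2+ (isoelectronic, higher Z=49 is smaller); Cd^2+ < Ag^+ (isoelectronic, higher Z=48 is smaller); Ag^+ < Au^+ (same group, period 5 vs 6).
Ordering: Si^4+ < Sn^4+ < In^3+ < Cd^2+ < Ag^+ < Au^+. The fourth largest is In^3+.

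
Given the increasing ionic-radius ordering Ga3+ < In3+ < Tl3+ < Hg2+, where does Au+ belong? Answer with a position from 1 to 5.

Electron counts and nuclear charges: Ga3+: 28 e⁻, Z=31, In3+: 46 e⁻, Z=49, Tl3+: 78 e⁻, Z=81, Hg2+: 78 e⁻, Z=80, Au+: 78 e⁻, Z=79. Ga3+ < In3+ (same group, period 4 vs 5); In3+ < Tl3+ (same group, period 5 vs 6); Tl3+ < Hg2+ (both 78 e⁻, Z=81>80); Hg2+ < Au+ (isoelectronic, higher Z=80 is smaller).
Merged order: Ga3+ < In3+ < Tl3+ < Hg2+ < Au+ — Au+ is number 5.

5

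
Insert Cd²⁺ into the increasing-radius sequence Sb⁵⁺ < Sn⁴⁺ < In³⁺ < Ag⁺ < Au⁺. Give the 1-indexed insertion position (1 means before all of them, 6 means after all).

Electron counts and nuclear charges: Sb⁵⁺ has 46 e⁻ (Z=51), Sn⁴⁺ has 46 e⁻ (Z=50), In³⁺ has 46 e⁻ (Z=49), Cd²⁺ has 46 e⁻ (Z=48), Ag⁺ has 46 e⁻ (Z=47), Au⁺ has 78 e⁻ (Z=79). Sb⁵⁺ < Sn⁴⁺ (isoelectronic, higher Z=51 is smaller); Sn⁴⁺ < In³⁺ (both 46 e⁻, Z=50>49); In³⁺ < Cd²⁺ (both 46 e⁻, Z=49>48); Cd²⁺ < Ag⁺ (both 46 e⁻, Z=48>47); Ag⁺ < Au⁺ (same group, period 5 vs 6).
Putting Cd²⁺ in gives Sb⁵⁺ < Sn⁴⁺ < In³⁺ < Cd²⁺ < Ag⁺ < Au⁺; it lands at slot 4.

4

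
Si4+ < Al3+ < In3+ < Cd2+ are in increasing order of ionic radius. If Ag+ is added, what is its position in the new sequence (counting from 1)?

5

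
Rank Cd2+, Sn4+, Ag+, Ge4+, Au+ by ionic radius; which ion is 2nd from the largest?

Ag+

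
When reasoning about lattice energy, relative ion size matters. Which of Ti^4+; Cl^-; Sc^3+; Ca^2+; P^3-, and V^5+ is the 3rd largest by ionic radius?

Each ion has 18 electrons. The ranking follows nuclear charge in reverse — greater Z gives a smaller radius. V^5+ (Z=23), Ti^4+ (Z=22), Sc^3+ (Z=21), Ca^2+ (Z=20), Cl^- (Z=17), P^3- (Z=15).
That gives V^5+ < Ti^4+ < Sc^3+ < Ca^2+ < Cl^- < P^3-. From the largest end, number 3 is Ca^2+.

Ca^2+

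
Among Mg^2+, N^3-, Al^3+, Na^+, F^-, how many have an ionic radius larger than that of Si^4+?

5

All of these have 10 electrons (isoelectronic). With the same electron cloud, the ion with the most protons pulls it in tightest. Nuclear charges: Si^4+ (Z=14), Al^3+ (Z=13), Mg^2+ (Z=12), Na^+ (Z=11), F^- (Z=9), N^3- (Z=7). Highest Z is smallest.
Ordering all of them (including Si^4+) by radius gives Si^4+ < Al^3+ < Mg^2+ < Na^+ < F^- < N^3-. So 5 are larger.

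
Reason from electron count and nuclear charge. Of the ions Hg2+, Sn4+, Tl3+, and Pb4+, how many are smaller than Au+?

Electron counts and nuclear charges: Sn4+ has 46 e⁻ (Z=50), Pb4+ has 78 e⁻ (Z=82), Tl3+ has 78 e⁻ (Z=81), Hg2+ has 78 e⁻ (Z=80), Au+ has 78 e⁻ (Z=79). Sn4+ < Pb4+ (same group, 1 shell fewer); Pb4+ < Tl3+ (isoelectronic, higher Z=82 is smaller); Tl3+ < Hg2+ (isoelectronic, higher Z=81 is smaller); Hg2+ < Au+ (isoelectronic, higher Z=80 is smaller).
Relative to Au+, the ions that are smaller are Sn4+, Pb4+, Tl3+, Hg2+. That's 4.

4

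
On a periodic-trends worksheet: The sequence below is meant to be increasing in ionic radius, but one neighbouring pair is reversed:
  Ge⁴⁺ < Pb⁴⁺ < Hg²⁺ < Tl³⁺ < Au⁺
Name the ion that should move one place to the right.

Hg²⁺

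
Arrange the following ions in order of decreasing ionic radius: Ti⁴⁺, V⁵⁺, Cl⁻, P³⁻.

P³⁻ > Cl⁻ > Ti⁴⁺ > V⁵⁺

All of these have 18 electrons (isoelectronic). With the same electron cloud, the ion with the most protons pulls it in tightest. Nuclear charges: V⁵⁺ (Z=23), Ti⁴⁺ (Z=22), Cl⁻ (Z=17), P³⁻ (Z=15). Highest Z is smallest.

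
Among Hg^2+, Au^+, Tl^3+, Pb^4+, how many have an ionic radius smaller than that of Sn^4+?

0

Sn^4+ has 46 e⁻ (Z=50), Pb^4+ has 78 e⁻ (Z=82), Tl^3+ has 78 e⁻ (Z=81), Hg^2+ has 78 e⁻ (Z=80), Au^+ has 78 e⁻ (Z=79). Sn^4+ < Pb^4+ (same group, 1 shell fewer); Pb^4+ < Tl^3+ (isoelectronic, higher Z=82 is smaller); Tl^3+ < Hg^2+ (isoelectronic, higher Z=81 is smaller); Hg^2+ < Au^+ (isoelectronic, higher Z=80 is smaller).
Overall: Sn^4+ < Pb^4+ < Tl^3+ < Hg^2+ < Au^+. Sn^4+ has 0 below it and 4 above. That's 0.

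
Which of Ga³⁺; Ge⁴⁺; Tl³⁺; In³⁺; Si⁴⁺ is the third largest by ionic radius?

Si⁴⁺: 10 e⁻, Z=14, Ge⁴⁺: 28 e⁻, Z=32, Ga³⁺: 28 e⁻, Z=31, In³⁺: 46 e⁻, Z=49, Tl³⁺: 78 e⁻, Z=81. Si⁴⁺ < Ge⁴⁺ (same group, 1 shell fewer); Ge⁴⁺ < Ga³⁺ (both 28 e⁻, Z=32>31); Ga³⁺ < In³⁺ (same group, period 4 vs 5); In³⁺ < Tl³⁺ (same group, period 5 vs 6).
That gives Si⁴⁺ < Ge⁴⁺ < Ga³⁺ < In³⁺ < Tl³⁺. From the largest end, number 3 is Ga³⁺.

Ga³⁺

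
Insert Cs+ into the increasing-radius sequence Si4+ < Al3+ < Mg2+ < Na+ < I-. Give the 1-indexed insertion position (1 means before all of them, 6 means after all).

5

Work out protons and electrons: Si4+: 10 e⁻, Z=14, Al3+: 10 e⁻, Z=13, Mg2+: 10 e⁻, Z=12, Na+: 10 e⁻, Z=11, Cs+: 54 e⁻, Z=55, I-: 54 e⁻, Z=53. Si4+ < Al3+ (both 10 e⁻, Z=14>13); Al3+ < Mg2+ (both 10 e⁻, Z=13>12); Mg2+ < Na+ (isoelectronic, higher Z=12 is smaller); Na+ < Cs+ (same group, 3 shells fewer); Cs+ < I- (isoelectronic, higher Z=55 is smaller).
The complete sequence is Si4+ < Al3+ < Mg2+ < Na+ < Cs+ < I-. Cs+ sits at position 5.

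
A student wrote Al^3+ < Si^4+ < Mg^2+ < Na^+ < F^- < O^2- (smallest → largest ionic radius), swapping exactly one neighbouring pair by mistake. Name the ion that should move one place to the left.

Scanning neighbour by neighbour, only Al^3+/Si^4+ violates a trend: they are isoelectronic (10 e⁻) and Si has more protons than Al (14 vs 13), making Si^4+ smaller. That makes Si^4+ the one sitting a position late relative to where it belongs.

Si^4+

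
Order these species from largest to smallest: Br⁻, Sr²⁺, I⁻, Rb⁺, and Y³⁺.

Electron counts and nuclear charges: Y³⁺: 36 e⁻, Z=39, Sr²⁺: 36 e⁻, Z=38, Rb⁺: 36 e⁻, Z=37, Br⁻: 36 e⁻, Z=35, I⁻: 54 e⁻, Z=53. Y³⁺ < Sr²⁺ (both 36 e⁻, Z=39>38); Sr²⁺ < Rb⁺ (both 36 e⁻, Z=38>37); Rb⁺ < Br⁻ (isoelectronic, higher Z=37 is smaller); Br⁻ < I⁻ (same group, 1 shell fewer).

I⁻ > Br⁻ > Rb⁺ > Sr²⁺ > Y³⁺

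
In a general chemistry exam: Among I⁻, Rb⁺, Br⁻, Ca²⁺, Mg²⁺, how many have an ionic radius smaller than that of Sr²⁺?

2

Electron counts and nuclear charges: Mg²⁺ (Z=12, 10 e⁻), Ca²⁺ (Z=20, 18 e⁻), Sr²⁺ (Z=38, 36 e⁻), Rb⁺ (Z=37, 36 e⁻), Br⁻ (Z=35, 36 e⁻), I⁻ (Z=53, 54 e⁻). Mg²⁺ < Ca²⁺ (same group, 1 shell fewer); Ca²⁺ < Sr²⁺ (same group, 1 shell fewer); Sr²⁺ < Rb⁺ (isoelectronic, higher Z=38 is smaller); Rb⁺ < Br⁻ (both 36 e⁻, Z=37>35); Br⁻ < I⁻ (same group, 1 shell fewer).
Placing each against Sr²⁺: smaller — Mg²⁺, Ca²⁺; larger — Rb⁺, Br⁻, I⁻. So 2 are smaller.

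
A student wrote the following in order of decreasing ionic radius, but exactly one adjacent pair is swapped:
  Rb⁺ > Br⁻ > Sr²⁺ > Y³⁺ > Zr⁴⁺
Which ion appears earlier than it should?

Compare adjacent ions: Rb⁺ and Br⁻ share 36 electrons; the higher nuclear charge on Rb (Z=37) contracts it more, so Rb⁺ < Br⁻ — yet in this decreasing list Rb⁺ sits before Br⁻. Nothing else is reversed, so Rb⁺ should move one place to the right.

Rb⁺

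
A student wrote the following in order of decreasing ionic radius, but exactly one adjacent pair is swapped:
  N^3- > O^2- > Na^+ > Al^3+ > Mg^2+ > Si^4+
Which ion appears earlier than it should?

Check each adjacent pair. Al^3+ and Mg^2+ are reversed: they are isoelectronic (10 e⁻) and Al has more protons than Mg (13 vs 12), making Al^3+ smaller. No other neighbouring pair contradicts the periodic trends, so Al^3+ is the ion listed too early.

Al^3+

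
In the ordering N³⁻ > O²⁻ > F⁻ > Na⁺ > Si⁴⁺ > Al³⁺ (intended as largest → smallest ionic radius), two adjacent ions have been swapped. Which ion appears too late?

Al³⁺

The pair Si⁴⁺, Al³⁺ is the wrong way round — Si⁴⁺ and Al³⁺ share 10 electrons; the higher nuclear charge on Si (Z=14) contracts it more, so Si⁴⁺ < Al³⁺. All other adjacent pairs agree with periodic trends, so Al³⁺ is the misplaced ion.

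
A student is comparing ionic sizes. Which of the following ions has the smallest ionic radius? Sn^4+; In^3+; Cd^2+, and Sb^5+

Sb^5+

Isoelectronic series (46 e⁻ each). Size is set by nuclear charge: more protons means a smaller ion. Sb^5+ (Z=51), Sn^4+ (Z=50), In^3+ (Z=49), Cd^2+ (Z=48).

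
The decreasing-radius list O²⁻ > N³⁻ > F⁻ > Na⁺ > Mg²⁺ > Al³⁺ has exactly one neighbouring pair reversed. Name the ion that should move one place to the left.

Scanning neighbour by neighbour, only O²⁻/N³⁻ violates a trend: both have 10 electrons but Z(O)=8 > Z(N)=7, so O²⁻ should be the smaller of the two. That makes N³⁻ the one sitting a position late relative to where it belongs.

N³⁻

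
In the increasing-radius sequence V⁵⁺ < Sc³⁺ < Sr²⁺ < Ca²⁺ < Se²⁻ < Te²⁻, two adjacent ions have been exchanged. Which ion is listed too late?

Ca²⁺

Check each adjacent pair. Sr²⁺ and Ca²⁺ are reversed: Ca²⁺ and Sr²⁺ are in one column with the same charge; the lighter period-4 ion has one fewer shell and is smaller. No other neighbouring pair contradicts the periodic trends, so Ca²⁺ is the ion listed too late.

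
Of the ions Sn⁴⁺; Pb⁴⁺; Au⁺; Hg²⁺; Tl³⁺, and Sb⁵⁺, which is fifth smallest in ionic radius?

Hg²⁺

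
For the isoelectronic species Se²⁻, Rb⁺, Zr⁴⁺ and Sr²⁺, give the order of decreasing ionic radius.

These species are isoelectronic with 36 electrons. The only difference is the number of protons: Zr⁴⁺ (Z=40), Sr²⁺ (Z=38), Rb⁺ (Z=37), Se²⁻ (Z=34). The strongest nuclear pull (Zr⁴⁺) gives the smallest ion.

Se²⁻ > Rb⁺ > Sr²⁺ > Zr⁴⁺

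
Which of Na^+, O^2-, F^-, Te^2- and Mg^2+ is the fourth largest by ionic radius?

Na^+

Work out protons and electrons: Mg^2+ (Z=12, 10 e⁻), Na^+ (Z=11, 10 e⁻), F^- (Z=9, 10 e⁻), O^2- (Z=8, 10 e⁻), Te^2- (Z=52, 54 e⁻). Mg^2+ < Na^+ (both 10 e⁻, Z=12>11); Na^+ < F^- (both 10 e⁻, Z=11>9); F^- < O^2- (both 10 e⁻, Z=9>8); O^2- < Te^2- (same group, period 2 vs 5).
Ordering: Mg^2+ < Na^+ < F^- < O^2- < Te^2-. The fourth largest is Na^+.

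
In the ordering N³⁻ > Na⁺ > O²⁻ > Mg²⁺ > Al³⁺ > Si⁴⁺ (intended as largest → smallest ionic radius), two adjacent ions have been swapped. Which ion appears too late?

Check each adjacent pair. Na⁺ and O²⁻ are reversed: both have 10 electrons but Z(Na)=11 > Z(O)=8, so Na⁺ should be the smaller of the two. No other neighbouring pair contradicts the periodic trends, so O²⁻ is the ion listed too late.

O²⁻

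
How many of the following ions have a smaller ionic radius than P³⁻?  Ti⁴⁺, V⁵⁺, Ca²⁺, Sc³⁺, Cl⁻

5

All of these have 18 electrons (isoelectronic). With the same electron cloud, the ion with the most protons pulls it in tightest. Nuclear charges: V⁵⁺ (Z=23), Ti⁴⁺ (Z=22), Sc³⁺ (Z=21), Ca²⁺ (Z=20), Cl⁻ (Z=17), P³⁻ (Z=15). Highest Z is smallest.
Relative to P³⁻, the ions that are smaller are V⁵⁺, Ti⁴⁺, Sc³⁺, Ca²⁺, Cl⁻. That's 5.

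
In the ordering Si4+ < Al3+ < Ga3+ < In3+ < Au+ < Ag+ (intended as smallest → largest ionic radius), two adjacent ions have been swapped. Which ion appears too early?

Au+

The pair Au+, Ag+ is the wrong way round — same group and charge — period 5 sits above period 6, so Ag+ is smaller. All other adjacent pairs agree with periodic trends, so Au+ is the misplaced ion.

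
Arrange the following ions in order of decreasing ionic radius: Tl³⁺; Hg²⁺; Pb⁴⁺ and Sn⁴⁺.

Electron counts and nuclear charges: Sn⁴⁺: 46 e⁻, Z=50, Pb⁴⁺: 78 e⁻, Z=82, Tl³⁺: 78 e⁻, Z=81, Hg²⁺: 78 e⁻, Z=80. Sn⁴⁺ < Pb⁴⁺ (same group, 1 shell fewer); Pb⁴⁺ < Tl³⁺ (both 78 e⁻, Z=82>81); Tl³⁺ < Hg²⁺ (isoelectronic, higher Z=81 is smaller).

Hg²⁺ > Tl³⁺ > Pb⁴⁺ > Sn⁴⁺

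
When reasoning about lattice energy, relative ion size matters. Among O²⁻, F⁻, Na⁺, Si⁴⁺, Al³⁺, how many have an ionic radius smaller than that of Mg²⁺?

2

These species are isoelectronic with 10 electrons. The only difference is the number of protons: Si⁴⁺ (Z=14), Al³⁺ (Z=13), Mg²⁺ (Z=12), Na⁺ (Z=11), F⁻ (Z=9), O²⁻ (Z=8). The strongest nuclear pull (Si⁴⁺) gives the smallest ion.
Relative to Mg²⁺, the ions that are smaller are Si⁴⁺, Al³⁺. So 2 are smaller.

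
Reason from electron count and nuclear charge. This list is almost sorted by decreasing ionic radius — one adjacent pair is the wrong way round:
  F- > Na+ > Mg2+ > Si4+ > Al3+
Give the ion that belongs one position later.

Si4+

The pair Si4+, Al3+ is the wrong way round — they are isoelectronic (10 e⁻) and Si has more protons than Al (14 vs 13), making Si4+ smaller. All other adjacent pairs agree with periodic trends, so Si4+ is the misplaced ion.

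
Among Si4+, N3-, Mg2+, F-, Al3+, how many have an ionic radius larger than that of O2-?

1

Isoelectronic series (10 e⁻ each). Size is set by nuclear charge: more protons means a smaller ion. Si4+ (Z=14), Al3+ (Z=13), Mg2+ (Z=12), F- (Z=9), O2- (Z=8), N3- (Z=7).
Ordering all of them (including O2-) by radius gives Si4+ < Al3+ < Mg2+ < F- < O2- < N3-. So 1 is larger.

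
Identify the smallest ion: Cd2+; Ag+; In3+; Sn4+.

Sn4+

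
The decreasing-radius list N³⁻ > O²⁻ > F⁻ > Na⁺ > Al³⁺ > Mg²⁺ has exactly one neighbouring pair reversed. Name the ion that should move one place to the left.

Mg²⁺

Scanning neighbour by neighbour, only Al³⁺/Mg²⁺ violates a trend: they are isoelectronic (10 e⁻) and Al has more protons than Mg (13 vs 12), making Al³⁺ smaller. That makes Mg²⁺ the one sitting a position late relative to where it belongs.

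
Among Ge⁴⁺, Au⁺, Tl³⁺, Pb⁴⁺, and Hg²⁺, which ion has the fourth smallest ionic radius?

Hg²⁺

First list Z and electron count for each: Ge⁴⁺ has 28 e⁻ (Z=32), Pb⁴⁺ has 78 e⁻ (Z=82), Tl³⁺ has 78 e⁻ (Z=81), Hg²⁺ has 78 e⁻ (Z=80), Au⁺ has 78 e⁻ (Z=79). Ge⁴⁺ < Pb⁴⁺ (same group, 2 shells fewer); Pb⁴⁺ < Tl³⁺ (isoelectronic, higher Z=82 is smaller); Tl³⁺ < Hg²⁺ (both 78 e⁻, Z=81>80); Hg²⁺ < Au⁺ (both 78 e⁻, Z=80>79).
That gives Ge⁴⁺ < Pb⁴⁺ < Tl³⁺ < Hg²⁺ < Au⁺. From the smallest end, number 4 is Hg²⁺.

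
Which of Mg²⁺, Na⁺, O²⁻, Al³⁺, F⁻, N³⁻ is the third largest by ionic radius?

F⁻

Each ion has 10 electrons. The ranking follows nuclear charge in reverse — greater Z gives a smaller radius. Al³⁺ (Z=13), Mg²⁺ (Z=12), Na⁺ (Z=11), F⁻ (Z=9), O²⁻ (Z=8), N³⁻ (Z=7).
Full ascending order: Al³⁺ < Mg²⁺ < Na⁺ < F⁻ < O²⁻ < N³⁻. Counting from the largest, position 3 is F⁻.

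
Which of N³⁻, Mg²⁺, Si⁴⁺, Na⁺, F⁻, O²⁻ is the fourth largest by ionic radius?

Na⁺

Each ion has 10 electrons. The ranking follows nuclear charge in reverse — greater Z gives a smaller radius. Si⁴⁺ (Z=14), Mg²⁺ (Z=12), Na⁺ (Z=11), F⁻ (Z=9), O²⁻ (Z=8), N³⁻ (Z=7).
Ordering: Si⁴⁺ < Mg²⁺ < Na⁺ < F⁻ < O²⁻ < N³⁻. The fourth largest is Na⁺.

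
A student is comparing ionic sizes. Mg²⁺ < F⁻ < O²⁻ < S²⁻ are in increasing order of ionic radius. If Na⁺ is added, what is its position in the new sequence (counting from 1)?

2

Work out protons and electrons: Mg²⁺ (Z=12, 10 e⁻), Na⁺ (Z=11, 10 e⁻), F⁻ (Z=9, 10 e⁻), O²⁻ (Z=8, 10 e⁻), S²⁻ (Z=16, 18 e⁻). Mg²⁺ < Na⁺ (isoelectronic, higher Z=12 is smaller); Na⁺ < F⁻ (both 10 e⁻, Z=11>9); F⁻ < O²⁻ (both 10 e⁻, Z=9>8); O²⁻ < S²⁻ (same group, period 2 vs 3).
With Na⁺ included the full order is Mg²⁺ < Na⁺ < F⁻ < O²⁻ < S²⁻, so it takes position 2.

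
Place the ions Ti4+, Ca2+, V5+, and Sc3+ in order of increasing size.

V5+ < Ti4+ < Sc3+ < Ca2+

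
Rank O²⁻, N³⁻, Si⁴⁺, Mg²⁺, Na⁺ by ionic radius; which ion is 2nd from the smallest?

Isoelectronic series (10 e⁻ each). Size is set by nuclear charge: more protons means a smaller ion. Si⁴⁺ (Z=14), Mg²⁺ (Z=12), Na⁺ (Z=11), O²⁻ (Z=8), N³⁻ (Z=7).
Ordering: Si⁴⁺ < Mg²⁺ < Na⁺ < O²⁻ < N³⁻. The 2nd smallest is Mg²⁺.

Mg²⁺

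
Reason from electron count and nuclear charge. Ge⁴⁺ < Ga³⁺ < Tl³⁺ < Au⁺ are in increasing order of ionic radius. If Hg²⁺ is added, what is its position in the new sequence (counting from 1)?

First list Z and electron count for each: Ge⁴⁺ has 28 e⁻ (Z=32), Ga³⁺ has 28 e⁻ (Z=31), Tl³⁺ has 78 e⁻ (Z=81), Hg²⁺ has 78 e⁻ (Z=80), Au⁺ has 78 e⁻ (Z=79). Ge⁴⁺ < Ga³⁺ (both 28 e⁻, Z=32>31); Ga³⁺ < Tl³⁺ (same group, 2 shells fewer); Tl³⁺ < Hg²⁺ (isoelectronic, higher Z=81 is smaller); Hg²⁺ < Au⁺ (isoelectronic, higher Z=80 is smaller).
With Hg²⁺ included the full order is Ge⁴⁺ < Ga³⁺ < Tl³⁺ < Hg²⁺ < Au⁺, so it takes position 4.

4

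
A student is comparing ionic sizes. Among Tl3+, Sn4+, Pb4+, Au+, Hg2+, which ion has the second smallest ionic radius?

Pb4+

Electron counts and nuclear charges: Sn4+ (Z=50, 46 e⁻), Pb4+ (Z=82, 78 e⁻), Tl3+ (Z=81, 78 e⁻), Hg2+ (Z=80, 78 e⁻), Au+ (Z=79, 78 e⁻). Sn4+ < Pb4+ (same group, 1 shell fewer); Pb4+ < Tl3+ (both 78 e⁻, Z=82>81); Tl3+ < Hg2+ (both 78 e⁻, Z=81>80); Hg2+ < Au+ (isoelectronic, higher Z=80 is smaller).
So the order is Sn4+ < Pb4+ < Tl3+ < Hg2+ < Au+; the 2nd-smallest ion is Pb4+.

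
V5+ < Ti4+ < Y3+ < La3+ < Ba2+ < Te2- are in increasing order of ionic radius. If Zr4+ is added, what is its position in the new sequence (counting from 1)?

3

V5+ (Z=23, 18 e⁻), Ti4+ (Z=22, 18 e⁻), Zr4+ (Z=40, 36 e⁻), Y3+ (Z=39, 36 e⁻), La3+ (Z=57, 54 e⁻), Ba2+ (Z=56, 54 e⁻), Te2- (Z=52, 54 e⁻). V5+ < Ti4+ (both 18 e⁻, Z=23>22); Ti4+ < Zr4+ (same group, 1 shell fewer); Zr4+ < Y3+ (isoelectronic, higher Z=40 is smaller); Y3+ < La3+ (same group, 1 shell fewer); La3+ < Ba2+ (both 54 e⁻, Z=57>56); Ba2+ < Te2- (isoelectronic, higher Z=56 is smaller).
Putting Zr4+ in gives V5+ < Ti4+ < Zr4+ < Y3+ < La3+ < Ba2+ < Te2-; it lands at slot 3.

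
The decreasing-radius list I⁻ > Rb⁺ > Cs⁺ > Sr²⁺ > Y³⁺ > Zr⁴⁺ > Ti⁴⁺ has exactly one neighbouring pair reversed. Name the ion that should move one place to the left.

Cs⁺

Scanning neighbour by neighbour, only Rb⁺/Cs⁺ violates a trend: both in group 1 with the same charge; Rb⁺ (period 5) has the smaller radius. That makes Cs⁺ the one sitting a position late relative to where it belongs.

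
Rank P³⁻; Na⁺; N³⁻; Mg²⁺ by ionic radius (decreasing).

P³⁻ > N³⁻ > Na⁺ > Mg²⁺

Work out protons and electrons: Mg²⁺ has 10 e⁻ (Z=12), Na⁺ has 10 e⁻ (Z=11), N³⁻ has 10 e⁻ (Z=7), P³⁻ has 18 e⁻ (Z=15). Mg²⁺ < Na⁺ (isoelectronic, higher Z=12 is smaller); Na⁺ < N³⁻ (both 10 e⁻, Z=11>7); N³⁻ < P³⁻ (same group, period 2 vs 3).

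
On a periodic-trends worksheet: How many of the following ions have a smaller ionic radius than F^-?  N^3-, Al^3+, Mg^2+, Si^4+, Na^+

Isoelectronic series (10 e⁻ each). Size is set by nuclear charge: more protons means a smaller ion. Si^4+ (Z=14), Al^3+ (Z=13), Mg^2+ (Z=12), Na^+ (Z=11), F^- (Z=9), N^3- (Z=7).
Relative to F^-, the ions that are smaller are Si^4+, Al^3+, Mg^2+, Na^+. That's 4.

4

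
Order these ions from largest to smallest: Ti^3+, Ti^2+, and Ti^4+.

Ti^2+ > Ti^3+ > Ti^4+

Same element, different charge: the more highly charged cation has fewer electrons and a greater effective nuclear charge per electron, making Ti^4+ the smallest.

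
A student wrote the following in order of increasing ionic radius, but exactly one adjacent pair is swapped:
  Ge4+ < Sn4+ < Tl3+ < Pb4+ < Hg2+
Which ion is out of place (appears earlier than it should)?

Tl3+

Scanning neighbour by neighbour, only Tl3+/Pb4+ violates a trend: they are isoelectronic (78 e⁻) and Pb has more protons than Tl (82 vs 81), making Pb4+ smaller. That makes Tl3+ the one sitting a position early relative to where it belongs.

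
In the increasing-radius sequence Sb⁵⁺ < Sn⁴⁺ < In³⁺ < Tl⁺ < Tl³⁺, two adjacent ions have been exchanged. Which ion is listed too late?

Tl³⁺

Compare adjacent ions: for one element, radius falls with rising positive charge, so Tl³⁺ < Tl⁺ — yet in this increasing list Tl⁺ sits before Tl³⁺. Nothing else is reversed, so Tl³⁺ should move one place to the left.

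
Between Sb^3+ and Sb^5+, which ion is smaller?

Sb^5+

Same element, different charge: the more highly charged cation has fewer electrons and a greater effective nuclear charge per electron, making Sb^5+ the smallest.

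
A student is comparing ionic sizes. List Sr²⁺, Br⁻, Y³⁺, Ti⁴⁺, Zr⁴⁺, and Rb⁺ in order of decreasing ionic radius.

Br⁻ > Rb⁺ > Sr²⁺ > Y³⁺ > Zr⁴⁺ > Ti⁴⁺

Electron counts and nuclear charges: Ti⁴⁺ has 18 e⁻ (Z=22), Zr⁴⁺ has 36 e⁻ (Z=40), Y³⁺ has 36 e⁻ (Z=39), Sr²⁺ has 36 e⁻ (Z=38), Rb⁺ has 36 e⁻ (Z=37), Br⁻ has 36 e⁻ (Z=35). Ti⁴⁺ < Zr⁴⁺ (same group, period 4 vs 5); Zr⁴⁺ < Y³⁺ (isoelectronic, higher Z=40 is smaller); Y³⁺ < Sr²⁺ (both 36 e⁻, Z=39>38); Sr²⁺ < Rb⁺ (isoelectronic, higher Z=38 is smaller); Rb⁺ < Br⁻ (both 36 e⁻, Z=37>35).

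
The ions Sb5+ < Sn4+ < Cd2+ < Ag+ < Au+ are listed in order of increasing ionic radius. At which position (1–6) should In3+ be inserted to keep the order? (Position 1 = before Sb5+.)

3

Tabulating Z and e⁻: Sb5+ (Z=51, 46 e⁻), Sn4+ (Z=50, 46 e⁻), In3+ (Z=49, 46 e⁻), Cd2+ (Z=48, 46 e⁻), Ag+ (Z=47, 46 e⁻), Au+ (Z=79, 78 e⁻). Sb5+ < Sn4+ (isoelectronic, higher Z=51 is smaller); Sn4+ < In3+ (isoelectronic, higher Z=50 is smaller); In3+ < Cd2+ (isoelectronic, higher Z=49 is smaller); Cd2+ < Ag+ (isoelectronic, higher Z=48 is smaller); Ag+ < Au+ (same group, period 5 vs 6).
With In3+ included the full order is Sb5+ < Sn4+ < In3+ < Cd2+ < Ag+ < Au+, so it takes position 3.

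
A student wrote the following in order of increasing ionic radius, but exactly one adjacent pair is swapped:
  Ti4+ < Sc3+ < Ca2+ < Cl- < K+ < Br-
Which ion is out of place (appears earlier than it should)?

Cl-

Scanning neighbour by neighbour, only Cl-/K+ violates a trend: both have 18 electrons but Z(K)=19 > Z(Cl)=17, so K+ should be the smaller of the two. That makes Cl- the one sitting a position early relative to where it belongs.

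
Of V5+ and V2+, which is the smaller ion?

Same element, different charge: the more highly charged cation has fewer electrons and a greater effective nuclear charge per electron, making V5+ the smallest.

V5+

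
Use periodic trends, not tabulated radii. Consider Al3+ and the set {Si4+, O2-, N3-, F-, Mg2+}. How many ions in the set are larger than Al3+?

4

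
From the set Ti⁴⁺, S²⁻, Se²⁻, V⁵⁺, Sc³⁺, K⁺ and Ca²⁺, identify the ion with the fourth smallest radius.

Work out protons and electrons: V⁵⁺ (Z=23, 18 e⁻), Ti⁴⁺ (Z=22, 18 e⁻), Sc³⁺ (Z=21, 18 e⁻), Ca²⁺ (Z=20, 18 e⁻), K⁺ (Z=19, 18 e⁻), S²⁻ (Z=16, 18 e⁻), Se²⁻ (Z=34, 36 e⁻). V⁵⁺ < Ti⁴⁺ (isoelectronic, higher Z=23 is smaller); Ti⁴⁺ < Sc³⁺ (isoelectronic, higher Z=22 is smaller); Sc³⁺ < Ca²⁺ (isoelectronic, higher Z=21 is smaller); Ca²⁺ < K⁺ (both 18 e⁻, Z=20>19); K⁺ < S²⁻ (both 18 e⁻, Z=19>16); S²⁻ < Se²⁻ (same group, period 3 vs 4).
Ordering: V⁵⁺ < Ti⁴⁺ < Sc³⁺ < Ca²⁺ < K⁺ < S²⁻ < Se²⁻. The fourth smallest is Ca²⁺.

Ca²⁺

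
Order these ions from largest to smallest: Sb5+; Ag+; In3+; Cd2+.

Each ion has 46 electrons. The ranking follows nuclear charge in reverse — greater Z gives a smaller radius. Sb5+ (Z=51), In3+ (Z=49), Cd2+ (Z=48), Ag+ (Z=47).

Ag+ > Cd2+ > In3+ > Sb5+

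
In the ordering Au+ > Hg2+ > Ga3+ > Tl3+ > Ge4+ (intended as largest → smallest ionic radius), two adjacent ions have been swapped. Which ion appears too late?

Tl3+

The pair Ga3+, Tl3+ is the wrong way round — both in group 13 with the same charge; Ga3+ (period 4) has the smaller radius. All other adjacent pairs agree with periodic trends, so Tl3+ is the misplaced ion.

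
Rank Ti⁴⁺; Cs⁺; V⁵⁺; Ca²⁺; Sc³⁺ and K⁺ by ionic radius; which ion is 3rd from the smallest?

Electron counts and nuclear charges: V⁵⁺ (Z=23, 18 e⁻), Ti⁴⁺ (Z=22, 18 e⁻), Sc³⁺ (Z=21, 18 e⁻), Ca²⁺ (Z=20, 18 e⁻), K⁺ (Z=19, 18 e⁻), Cs⁺ (Z=55, 54 e⁻). V⁵⁺ < Ti⁴⁺ (isoelectronic, higher Z=23 is smaller); Ti⁴⁺ < Sc³⁺ (both 18 e⁻, Z=22>21); Sc³⁺ < Ca²⁺ (isoelectronic, higher Z=21 is smaller); Ca²⁺ < K⁺ (both 18 e⁻, Z=20>19); K⁺ < Cs⁺ (same group, period 4 vs 6).
Full ascending order: V⁵⁺ < Ti⁴⁺ < Sc³⁺ < Ca²⁺ < K⁺ < Cs⁺. Counting from the smallest, position 3 is Sc³⁺.

Sc³⁺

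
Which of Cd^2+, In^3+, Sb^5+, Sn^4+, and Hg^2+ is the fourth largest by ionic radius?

Sn^4+

First list Z and electron count for each: Sb^5+: 46 e⁻, Z=51, Sn^4+: 46 e⁻, Z=50, In^3+: 46 e⁻, Z=49, Cd^2+: 46 e⁻, Z=48, Hg^2+: 78 e⁻, Z=80. Sb^5+ < Sn^4+ (isoelectronic, higher Z=51 is smaller); Sn^4+ < In^3+ (isoelectronic, higher Z=50 is smaller); In^3+ < Cd^2+ (isoelectronic, higher Z=49 is smaller); Cd^2+ < Hg^2+ (same group, 1 shell fewer).
Ordering: Sb^5+ < Sn^4+ < In^3+ < Cd^2+ < Hg^2+. The fourth largest is Sn^4+.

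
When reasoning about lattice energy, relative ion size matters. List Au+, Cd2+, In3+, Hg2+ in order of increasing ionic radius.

In3+: 46 e⁻, Z=49, Cd2+: 46 e⁻, Z=48, Hg2+: 78 e⁻, Z=80, Au+: 78 e⁻, Z=79. In3+ < Cd2+ (isoelectronic, higher Z=49 is smaller); Cd2+ < Hg2+ (same group, period 5 vs 6); Hg2+ < Au+ (isoelectronic, higher Z=80 is smaller).

In3+ < Cd2+ < Hg2+ < Au+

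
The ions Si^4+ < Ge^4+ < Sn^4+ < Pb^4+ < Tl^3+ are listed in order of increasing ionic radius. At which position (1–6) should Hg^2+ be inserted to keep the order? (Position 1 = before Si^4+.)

6

Work out protons and electrons: Si^4+: 10 e⁻, Z=14, Ge^4+: 28 e⁻, Z=32, Sn^4+: 46 e⁻, Z=50, Pb^4+: 78 e⁻, Z=82, Tl^3+: 78 e⁻, Z=81, Hg^2+: 78 e⁻, Z=80. Si^4+ < Ge^4+ (same group, 1 shell fewer); Ge^4+ < Sn^4+ (same group, 1 shell fewer); Sn^4+ < Pb^4+ (same group, period 5 vs 6); Pb^4+ < Tl^3+ (both 78 e⁻, Z=82>81); Tl^3+ < Hg^2+ (both 78 e⁻, Z=81>80).
Putting Hg^2+ in gives Si^4+ < Ge^4+ < Sn^4+ < Pb^4+ < Tl^3+ < Hg^2+; it lands at slot 6.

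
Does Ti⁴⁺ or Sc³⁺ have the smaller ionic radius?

All of these have 18 electrons (isoelectronic). With the same electron cloud, the ion with the most protons pulls it in tightest. Nuclear charges: Ti⁴⁺ (Z=22), Sc³⁺ (Z=21). Highest Z is smallest.

Ti⁴⁺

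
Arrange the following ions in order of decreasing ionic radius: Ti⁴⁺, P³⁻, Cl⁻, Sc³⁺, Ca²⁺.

P³⁻ > Cl⁻ > Ca²⁺ > Sc³⁺ > Ti⁴⁺

These species are isoelectronic with 18 electrons. The only difference is the number of protons: Ti⁴⁺ (Z=22), Sc³⁺ (Z=21), Ca²⁺ (Z=20), Cl⁻ (Z=17), P³⁻ (Z=15). The strongest nuclear pull (Ti⁴⁺) gives the smallest ion.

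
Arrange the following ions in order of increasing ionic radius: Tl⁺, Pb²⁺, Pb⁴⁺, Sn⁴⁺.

Sn⁴⁺ < Pb⁴⁺ < Pb²⁺ < Tl⁺

Tabulating Z and e⁻: Sn⁴⁺ has 46 e⁻ (Z=50), Pb⁴⁺ has 78 e⁻ (Z=82), Pb²⁺ has 80 e⁻ (Z=82), Tl⁺ has 80 e⁻ (Z=81). Sn⁴⁺ < Pb⁴⁺ (same group, period 5 vs 6); Pb⁴⁺ < Pb²⁺ (higher charge on the same element); Pb²⁺ < Tl⁺ (isoelectronic, higher Z=82 is smaller).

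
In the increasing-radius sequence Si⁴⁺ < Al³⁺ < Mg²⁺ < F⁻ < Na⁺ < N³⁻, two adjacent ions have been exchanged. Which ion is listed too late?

Na⁺

The pair F⁻, Na⁺ is the wrong way round — they are isoelectronic (10 e⁻) and Na has more protons than F (11 vs 9), making Na⁺ smaller. All other adjacent pairs agree with periodic trends, so Na⁺ is the misplaced ion.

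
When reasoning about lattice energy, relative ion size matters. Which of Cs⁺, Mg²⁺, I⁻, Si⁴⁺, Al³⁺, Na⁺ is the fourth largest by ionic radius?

Mg²⁺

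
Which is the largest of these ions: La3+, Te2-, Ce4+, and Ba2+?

Te2-

These species are isoelectronic with 54 electrons. The only difference is the number of protons: Ce4+ (Z=58), La3+ (Z=57), Ba2+ (Z=56), Te2- (Z=52). The strongest nuclear pull (Ce4+) gives the smallest ion.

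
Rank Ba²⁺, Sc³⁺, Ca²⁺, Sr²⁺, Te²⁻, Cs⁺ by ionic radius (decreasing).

Tabulating Z and e⁻: Sc³⁺ has 18 e⁻ (Z=21), Ca²⁺ has 18 e⁻ (Z=20), Sr²⁺ has 36 e⁻ (Z=38), Ba²⁺ has 54 e⁻ (Z=56), Cs⁺ has 54 e⁻ (Z=55), Te²⁻ has 54 e⁻ (Z=52). Sc³⁺ < Ca²⁺ (both 18 e⁻, Z=21>20); Ca²⁺ < Sr²⁺ (same group, period 4 vs 5); Sr²⁺ < Ba²⁺ (same group, period 5 vs 6); Ba²⁺ < Cs⁺ (isoelectronic, higher Z=56 is smaller); Cs⁺ < Te²⁻ (isoelectronic, higher Z=55 is smaller).

Te²⁻ > Cs⁺ > Ba²⁺ > Sr²⁺ > Ca²⁺ > Sc³⁺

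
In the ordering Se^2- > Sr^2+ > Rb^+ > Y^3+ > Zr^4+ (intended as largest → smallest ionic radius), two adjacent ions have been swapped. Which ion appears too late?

Rb^+

Compare adjacent ions: Sr^2+ and Rb^+ share 36 electrons; the higher nuclear charge on Sr (Z=38) contracts it more, so Sr^2+ < Rb^+ — yet in this decreasing list Sr^2+ sits before Rb^+. Nothing else is reversed, so Rb^+ should move one place to the left.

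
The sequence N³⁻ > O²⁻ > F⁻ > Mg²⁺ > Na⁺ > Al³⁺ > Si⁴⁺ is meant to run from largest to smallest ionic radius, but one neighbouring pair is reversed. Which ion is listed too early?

Mg²⁺

Scanning neighbour by neighbour, only Mg²⁺/Na⁺ violates a trend: they are isoelectronic (10 e⁻) and Mg has more protons than Na (12 vs 11), making Mg²⁺ smaller. That makes Mg²⁺ the one sitting a position early relative to where it belongs.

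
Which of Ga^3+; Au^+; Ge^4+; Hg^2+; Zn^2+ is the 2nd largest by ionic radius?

Hg^2+

Work out protons and electrons: Ge^4+: 28 e⁻, Z=32, Ga^3+: 28 e⁻, Z=31, Zn^2+: 28 e⁻, Z=30, Hg^2+: 78 e⁻, Z=80, Au^+: 78 e⁻, Z=79. Ge^4+ < Ga^3+ (both 28 e⁻, Z=32>31); Ga^3+ < Zn^2+ (isoelectronic, higher Z=31 is smaller); Zn^2+ < Hg^2+ (same group, 2 shells fewer); Hg^2+ < Au^+ (both 78 e⁻, Z=80>79).
Ordering: Ge^4+ < Ga^3+ < Zn^2+ < Hg^2+ < Au^+. The 2nd largest is Hg^2+.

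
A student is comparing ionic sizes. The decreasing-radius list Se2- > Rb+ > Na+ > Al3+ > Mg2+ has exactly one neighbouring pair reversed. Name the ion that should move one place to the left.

Mg2+

Check each adjacent pair. Al3+ and Mg2+ are reversed: both have 10 electrons but Z(Al)=13 > Z(Mg)=12, so Al3+ should be the smaller of the two. No other neighbouring pair contradicts the periodic trends, so Mg2+ is the ion listed too late.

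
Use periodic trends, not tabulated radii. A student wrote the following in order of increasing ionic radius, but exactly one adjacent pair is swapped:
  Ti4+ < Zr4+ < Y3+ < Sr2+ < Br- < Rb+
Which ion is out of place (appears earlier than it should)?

Br-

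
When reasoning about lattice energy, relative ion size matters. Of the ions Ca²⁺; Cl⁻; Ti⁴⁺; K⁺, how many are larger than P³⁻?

These species are isoelectronic with 18 electrons. The only difference is the number of protons: Ti⁴⁺ (Z=22), Ca²⁺ (Z=20), K⁺ (Z=19), Cl⁻ (Z=17), P³⁻ (Z=15). The strongest nuclear pull (Ti⁴⁺) gives the smallest ion.
Placing each against P³⁻: smaller — Ti⁴⁺, Ca²⁺, K⁺, Cl⁻; larger — none. So 0 are larger.

0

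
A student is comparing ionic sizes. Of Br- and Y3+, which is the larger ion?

Isoelectronic series (36 e⁻ each). Size is set by nuclear charge: more protons means a smaller ion. Y3+ (Z=39), Br- (Z=35).

Br-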